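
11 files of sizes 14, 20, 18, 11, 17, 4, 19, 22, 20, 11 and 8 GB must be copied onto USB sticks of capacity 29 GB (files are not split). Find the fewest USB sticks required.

7

Total = 22 + 20 + 20 + 19 + 18 + 17 + 14 + 11 + 11 + 8 + 4 = 164 GB.
Lower bound: ⌈164/29⌉ = 6 USB sticks.
A packing using 7 USB sticks:
  USB stick 1: 22 + 4 = 26
  USB stick 2: 20 + 8 = 28
  USB stick 3: 20 = 20
  USB stick 4: 19 = 19
  USB stick 5: 18 + 11 = 29
  USB stick 6: 17 + 11 = 28
  USB stick 7: 14 = 14
No arrangement into 6 USB sticks stays within capacity, so 7 is optimal.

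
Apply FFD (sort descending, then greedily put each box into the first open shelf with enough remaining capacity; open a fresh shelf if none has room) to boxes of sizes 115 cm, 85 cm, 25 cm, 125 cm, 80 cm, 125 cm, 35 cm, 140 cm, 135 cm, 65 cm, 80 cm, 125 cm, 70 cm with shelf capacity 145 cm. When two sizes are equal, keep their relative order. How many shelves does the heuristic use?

Sorted descending: 140, 135, 125, 125, 125, 115, 85, 80, 80, 70, 65, 35, 25.
  140 → shelf 1 (new)  [load 140/145]
  135 → shelf 2 (new)  [load 135/145]
  125 → shelf 3 (new)  [load 125/145]
  125 → shelf 4 (new)  [load 125/145]
  125 → shelf 5 (new)  [load 125/145]
  115 → shelf 6 (new)  [load 115/145]
  85 → shelf 7 (new)  [load 85/145]
  80 → shelf 8 (new)  [load 80/145]
  80 → shelf 9 (new)  [load 80/145]
  70 → shelf 10 (new)  [load 70/145]
  65 → shelf 8  [load 145/145]
  35 → shelf 7  [load 120/145]
  25 → shelf 6  [load 140/145]
10 shelves opened.

10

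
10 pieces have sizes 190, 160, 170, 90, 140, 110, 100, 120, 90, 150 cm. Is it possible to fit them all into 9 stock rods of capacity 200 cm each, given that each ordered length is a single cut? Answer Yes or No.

A valid assignment using 8 stock rods:
  stock rod 1: 190 = 190
  stock rod 2: 170 = 170
  stock rod 3: 160 = 160
  stock rod 4: 150 = 150
  stock rod 5: 140 = 140
  stock rod 6: 120 = 120
  stock rod 7: 110 + 90 = 200
  stock rod 8: 100 + 90 = 190
That uses only 8 ≤ 9, so 9 stock rods are enough.

Yes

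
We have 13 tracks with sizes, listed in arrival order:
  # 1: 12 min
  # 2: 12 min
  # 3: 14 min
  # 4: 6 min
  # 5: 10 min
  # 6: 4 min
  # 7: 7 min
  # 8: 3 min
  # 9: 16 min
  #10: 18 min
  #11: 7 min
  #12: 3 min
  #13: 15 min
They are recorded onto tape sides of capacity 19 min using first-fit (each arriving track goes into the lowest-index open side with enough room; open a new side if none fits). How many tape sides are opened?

8

  12 → side 1 (new)  [load 12/19]
  12 → side 2 (new)  [load 12/19]
  14 → side 3 (new)  [load 14/19]
  6 → side 1  [load 18/19]
  10 → side 4 (new)  [load 10/19]
  4 → side 2  [load 16/19]
  7 → side 4  [load 17/19]
  3 → side 2  [load 19/19]
  16 → side 5 (new)  [load 16/19]
  18 → side 6 (new)  [load 18/19]
  7 → side 7 (new)  [load 7/19]
  3 → side 3  [load 17/19]
  15 → side 8 (new)  [load 15/19]
8 tape sides opened.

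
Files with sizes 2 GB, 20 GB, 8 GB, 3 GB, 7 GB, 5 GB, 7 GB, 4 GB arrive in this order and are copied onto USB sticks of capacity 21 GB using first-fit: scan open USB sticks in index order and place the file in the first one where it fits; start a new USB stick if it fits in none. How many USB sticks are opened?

  2 → USB stick 1 (new)  [load 2/21]
  20 → USB stick 2 (new)  [load 20/21]
  8 → USB stick 1  [load 10/21]
  3 → USB stick 1  [load 13/21]
  7 → USB stick 1  [load 20/21]
  5 → USB stick 3 (new)  [load 5/21]
  7 → USB stick 3  [load 12/21]
  4 → USB stick 3  [load 16/21]
3 USB sticks opened.

3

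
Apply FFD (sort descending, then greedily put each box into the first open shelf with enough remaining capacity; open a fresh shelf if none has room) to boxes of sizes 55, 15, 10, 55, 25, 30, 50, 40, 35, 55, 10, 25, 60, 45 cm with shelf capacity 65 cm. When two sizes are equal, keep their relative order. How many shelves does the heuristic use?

9

Sorted descending: 60, 55, 55, 55, 50, 45, 40, 35, 30, 25, 25, 15, 10, 10.
  60 → shelf 1 (new)  [load 60/65]
  55 → shelf 2 (new)  [load 55/65]
  55 → shelf 3 (new)  [load 55/65]
  55 → shelf 4 (new)  [load 55/65]
  50 → shelf 5 (new)  [load 50/65]
  45 → shelf 6 (new)  [load 45/65]
  40 → shelf 7 (new)  [load 40/65]
  35 → shelf 8 (new)  [load 35/65]
  30 → shelf 8  [load 65/65]
  25 → shelf 7  [load 65/65]
  25 → shelf 9 (new)  [load 25/65]
  15 → shelf 5  [load 65/65]
  10 → shelf 2  [load 65/65]
  10 → shelf 3  [load 65/65]
9 shelves opened.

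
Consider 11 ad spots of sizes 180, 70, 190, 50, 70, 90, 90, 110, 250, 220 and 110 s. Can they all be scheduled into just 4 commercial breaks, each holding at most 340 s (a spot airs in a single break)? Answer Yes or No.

No

Total = 1430 s; ⌈1430/340⌉ = 5.
At least 5 commercial breaks are required, but only 4 are allowed.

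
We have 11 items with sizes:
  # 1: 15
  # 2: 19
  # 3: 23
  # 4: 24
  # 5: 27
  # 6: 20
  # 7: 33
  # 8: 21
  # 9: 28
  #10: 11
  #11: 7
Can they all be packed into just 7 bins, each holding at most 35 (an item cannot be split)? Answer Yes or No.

Total = 228; ⌈228/35⌉ = 7.
8 items each exceed half the capacity and cannot share a bin, forcing at least 8 bins.
At least 8 bins are required, but only 7 are allowed.

No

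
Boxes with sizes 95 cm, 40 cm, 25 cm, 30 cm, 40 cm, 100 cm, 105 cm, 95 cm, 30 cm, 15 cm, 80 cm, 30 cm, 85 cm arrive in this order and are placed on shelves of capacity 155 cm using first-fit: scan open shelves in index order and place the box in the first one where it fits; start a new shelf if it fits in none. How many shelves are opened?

7

  95 → shelf 1 (new)  [load 95/155]
  40 → shelf 1  [load 135/155]
  25 → shelf 2 (new)  [load 25/155]
  30 → shelf 2  [load 55/155]
  40 → shelf 2  [load 95/155]
  100 → shelf 3 (new)  [load 100/155]
  105 → shelf 4 (new)  [load 105/155]
  95 → shelf 5 (new)  [load 95/155]
  30 → shelf 2  [load 125/155]
  15 → shelf 1  [load 150/155]
  80 → shelf 6 (new)  [load 80/155]
  30 → shelf 2  [load 155/155]
  85 → shelf 7 (new)  [load 85/155]
7 shelves opened.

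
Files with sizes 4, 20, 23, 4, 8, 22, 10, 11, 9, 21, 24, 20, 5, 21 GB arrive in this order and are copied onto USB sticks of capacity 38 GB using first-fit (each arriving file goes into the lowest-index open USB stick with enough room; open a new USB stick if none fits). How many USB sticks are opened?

7

  4 → USB stick 1 (new)  [load 4/38]
  20 → USB stick 1  [load 24/38]
  23 → USB stick 2 (new)  [load 23/38]
  4 → USB stick 1  [load 28/38]
  8 → USB stick 1  [load 36/38]
  22 → USB stick 3 (new)  [load 22/38]
  10 → USB stick 2  [load 33/38]
  11 → USB stick 3  [load 33/38]
  9 → USB stick 4 (new)  [load 9/38]
  21 → USB stick 4  [load 30/38]
  24 → USB stick 5 (new)  [load 24/38]
  20 → USB stick 6 (new)  [load 20/38]
  5 → USB stick 2  [load 38/38]
  21 → USB stick 7 (new)  [load 21/38]
7 USB sticks opened.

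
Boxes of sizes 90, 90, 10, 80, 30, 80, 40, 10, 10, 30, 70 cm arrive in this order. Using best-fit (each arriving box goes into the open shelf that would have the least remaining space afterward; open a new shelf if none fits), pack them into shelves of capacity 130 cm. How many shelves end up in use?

  90 → shelf 1 (new)  [load 90/130]
  90 → shelf 2 (new)  [load 90/130]
  10 → shelf 1  [load 100/130]
  80 → shelf 3 (new)  [load 80/130]
  30 → shelf 1  [load 130/130]
  80 → shelf 4 (new)  [load 80/130]
  40 → shelf 2  [load 130/130]
  10 → shelf 3  [load 90/130]
  10 → shelf 3  [load 100/130]
  30 → shelf 3  [load 130/130]
  70 → shelf 5 (new)  [load 70/130]
5 shelves opened.

5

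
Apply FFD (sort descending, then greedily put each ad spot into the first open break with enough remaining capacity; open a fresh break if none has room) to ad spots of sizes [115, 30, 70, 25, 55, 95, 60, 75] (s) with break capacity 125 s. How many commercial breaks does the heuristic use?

5

Sorted descending: 115, 95, 75, 70, 60, 55, 30, 25.
  115 → break 1 (new)  [load 115/125]
  95 → break 2 (new)  [load 95/125]
  75 → break 3 (new)  [load 75/125]
  70 → break 4 (new)  [load 70/125]
  60 → break 5 (new)  [load 60/125]
  55 → break 4  [load 125/125]
  30 → break 2  [load 125/125]
  25 → break 3  [load 100/125]
5 commercial breaks opened.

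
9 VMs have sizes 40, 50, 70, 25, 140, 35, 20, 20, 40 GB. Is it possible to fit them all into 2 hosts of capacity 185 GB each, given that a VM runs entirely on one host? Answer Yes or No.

Total = 440 GB; ⌈440/185⌉ = 3.
At least 3 hosts are required, but only 2 are allowed.

No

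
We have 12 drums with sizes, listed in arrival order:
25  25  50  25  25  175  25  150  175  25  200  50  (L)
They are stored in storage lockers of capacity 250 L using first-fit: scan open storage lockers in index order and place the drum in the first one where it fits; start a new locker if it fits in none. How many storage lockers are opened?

5

  25 → locker 1 (new)  [load 25/250]
  25 → locker 1  [load 50/250]
  50 → locker 1  [load 100/250]
  25 → locker 1  [load 125/250]
  25 → locker 1  [load 150/250]
  175 → locker 2 (new)  [load 175/250]
  25 → locker 1  [load 175/250]
  150 → locker 3 (new)  [load 150/250]
  175 → locker 4 (new)  [load 175/250]
  25 → locker 1  [load 200/250]
  200 → locker 5 (new)  [load 200/250]
  50 → locker 1  [load 250/250]
5 storage lockers opened.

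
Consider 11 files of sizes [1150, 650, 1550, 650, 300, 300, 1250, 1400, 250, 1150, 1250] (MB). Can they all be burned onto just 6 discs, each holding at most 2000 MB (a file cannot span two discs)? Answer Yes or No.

A valid assignment using 6 discs:
  disc 1: 1550 + 300 = 1850
  disc 2: 1400 + 300 + 250 = 1950
  disc 3: 1250 + 650 = 1900
  disc 4: 1250 + 650 = 1900
  disc 5: 1150 = 1150
  disc 6: 1150 = 1150
Every load is within 2000 MB, so 6 discs suffice.

Yes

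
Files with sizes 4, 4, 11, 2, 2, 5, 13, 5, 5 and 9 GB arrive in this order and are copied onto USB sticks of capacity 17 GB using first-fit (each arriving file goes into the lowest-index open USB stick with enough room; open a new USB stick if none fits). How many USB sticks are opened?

  4 → USB stick 1 (new)  [load 4/17]
  4 → USB stick 1  [load 8/17]
  11 → USB stick 2 (new)  [load 11/17]
  2 → USB stick 1  [load 10/17]
  2 → USB stick 1  [load 12/17]
  5 → USB stick 1  [load 17/17]
  13 → USB stick 3 (new)  [load 13/17]
  5 → USB stick 2  [load 16/17]
  5 → USB stick 4 (new)  [load 5/17]
  9 → USB stick 4  [load 14/17]
4 USB sticks opened.

4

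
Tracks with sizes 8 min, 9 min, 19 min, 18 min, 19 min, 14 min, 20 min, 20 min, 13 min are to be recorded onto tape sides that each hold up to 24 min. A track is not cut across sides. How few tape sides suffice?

Total = 20 + 20 + 19 + 19 + 18 + 14 + 13 + 9 + 8 = 140 min.
Lower bound: ⌈140/24⌉ = 6 tape sides.
Also, 7 tracks each exceed 12 min, and no two of those can share a side, so at least 7 tape sides are needed.
A packing using 7 tape sides:
  side 1: 20 = 20
  side 2: 20 = 20
  side 3: 19 = 19
  side 4: 19 = 19
  side 5: 18 = 18
  side 6: 14 + 9 = 23
  side 7: 13 + 8 = 21
This matches the lower bound, so 7 is optimal.

7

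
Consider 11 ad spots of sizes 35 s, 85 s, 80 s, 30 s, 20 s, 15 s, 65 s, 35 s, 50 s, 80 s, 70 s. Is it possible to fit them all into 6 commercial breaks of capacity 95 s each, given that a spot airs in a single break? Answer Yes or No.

Total = 565 s; ⌈565/95⌉ = 6.
The bound of 6 does not rule out 6, but exhaustive search shows no assignment into 6 commercial breaks of capacity 95 s exists — the minimum is 7.

No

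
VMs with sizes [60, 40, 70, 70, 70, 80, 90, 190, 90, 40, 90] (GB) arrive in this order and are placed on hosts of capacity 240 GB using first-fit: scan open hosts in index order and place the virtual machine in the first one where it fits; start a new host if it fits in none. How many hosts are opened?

4

  60 → host 1 (new)  [load 60/240]
  40 → host 1  [load 100/240]
  70 → host 1  [load 170/240]
  70 → host 1  [load 240/240]
  70 → host 2 (new)  [load 70/240]
  80 → host 2  [load 150/240]
  90 → host 2  [load 240/240]
  190 → host 3 (new)  [load 190/240]
  90 → host 4 (new)  [load 90/240]
  40 → host 3  [load 230/240]
  90 → host 4  [load 180/240]
4 hosts opened.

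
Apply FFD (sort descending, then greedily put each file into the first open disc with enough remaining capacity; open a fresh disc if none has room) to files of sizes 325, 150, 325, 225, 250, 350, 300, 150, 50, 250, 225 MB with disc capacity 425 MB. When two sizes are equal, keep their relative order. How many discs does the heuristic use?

Sorted descending: 350, 325, 325, 300, 250, 250, 225, 225, 150, 150, 50.
  350 → disc 1 (new)  [load 350/425]
  325 → disc 2 (new)  [load 325/425]
  325 → disc 3 (new)  [load 325/425]
  300 → disc 4 (new)  [load 300/425]
  250 → disc 5 (new)  [load 250/425]
  250 → disc 6 (new)  [load 250/425]
  225 → disc 7 (new)  [load 225/425]
  225 → disc 8 (new)  [load 225/425]
  150 → disc 5  [load 400/425]
  150 → disc 6  [load 400/425]
  50 → disc 1  [load 400/425]
8 discs opened.

8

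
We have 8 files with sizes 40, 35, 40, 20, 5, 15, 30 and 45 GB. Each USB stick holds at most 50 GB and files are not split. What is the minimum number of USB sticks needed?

Total = 45 + 40 + 40 + 35 + 30 + 20 + 15 + 5 = 230 GB.
Lower bound: ⌈230/50⌉ = 5 USB sticks.
A packing using 5 USB sticks:
  USB stick 1: 45 + 5 = 50
  USB stick 2: 40 = 40
  USB stick 3: 40 = 40
  USB stick 4: 35 + 15 = 50
  USB stick 5: 30 + 20 = 50
This matches the lower bound, so 5 is optimal.

5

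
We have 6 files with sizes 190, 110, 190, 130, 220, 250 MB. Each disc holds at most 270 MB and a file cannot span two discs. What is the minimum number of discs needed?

5

Total = 250 + 220 + 190 + 190 + 130 + 110 = 1090 MB.
Lower bound: ⌈1090/270⌉ = 5 discs.
A packing using 5 discs:
  disc 1: 250 = 250
  disc 2: 220 = 220
  disc 3: 190 = 190
  disc 4: 190 = 190
  disc 5: 130 + 110 = 240
This matches the lower bound, so 5 is optimal.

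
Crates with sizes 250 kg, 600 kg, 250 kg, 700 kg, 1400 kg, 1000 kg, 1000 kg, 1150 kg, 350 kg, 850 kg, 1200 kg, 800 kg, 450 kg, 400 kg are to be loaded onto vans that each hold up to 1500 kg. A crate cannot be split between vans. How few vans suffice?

Total = 1400 + 1200 + 1150 + 1000 + 1000 + 850 + 800 + 700 + 600 + 450 + 400 + 350 + 250 + 250 = 10400 kg.
Lower bound: ⌈10400/1500⌉ = 7 vans.
A packing using 8 vans:
  van 1: 1400 = 1400
  van 2: 1200 + 250 = 1450
  van 3: 1150 + 350 = 1500
  van 4: 1000 + 450 = 1450
  van 5: 1000 + 400 = 1400
  van 6: 850 + 600 = 1450
  van 7: 800 + 700 = 1500
  van 8: 250 = 250
No arrangement into 7 vans stays within capacity, so 8 is optimal.

8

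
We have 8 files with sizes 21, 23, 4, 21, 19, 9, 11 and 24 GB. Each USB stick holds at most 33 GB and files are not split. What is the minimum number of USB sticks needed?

Total = 24 + 23 + 21 + 21 + 19 + 11 + 9 + 4 = 132 GB.
Lower bound: ⌈132/33⌉ = 4 USB sticks.
Also, 5 files each exceed 33/2 GB, and no two of those can share a USB stick, so at least 5 USB sticks are needed.
A packing using 5 USB sticks:
  USB stick 1: 24 + 9 = 33
  USB stick 2: 23 + 4 = 27
  USB stick 3: 21 + 11 = 32
  USB stick 4: 21 = 21
  USB stick 5: 19 = 19
This matches the lower bound, so 5 is optimal.

5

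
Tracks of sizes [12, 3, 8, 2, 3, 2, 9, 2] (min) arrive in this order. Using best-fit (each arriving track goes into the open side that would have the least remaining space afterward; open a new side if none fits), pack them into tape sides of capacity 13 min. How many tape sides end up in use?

  12 → side 1 (new)  [load 12/13]
  3 → side 2 (new)  [load 3/13]
  8 → side 2  [load 11/13]
  2 → side 2  [load 13/13]
  3 → side 3 (new)  [load 3/13]
  2 → side 3  [load 5/13]
  9 → side 4 (new)  [load 9/13]
  2 → side 4  [load 11/13]
4 tape sides opened.

4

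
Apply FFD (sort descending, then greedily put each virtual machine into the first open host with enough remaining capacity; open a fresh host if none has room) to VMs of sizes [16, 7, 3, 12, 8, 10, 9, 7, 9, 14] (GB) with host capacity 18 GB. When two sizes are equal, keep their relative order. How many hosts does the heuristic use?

Sorted descending: 16, 14, 12, 10, 9, 9, 8, 7, 7, 3.
  16 → host 1 (new)  [load 16/18]
  14 → host 2 (new)  [load 14/18]
  12 → host 3 (new)  [load 12/18]
  10 → host 4 (new)  [load 10/18]
  9 → host 5 (new)  [load 9/18]
  9 → host 5  [load 18/18]
  8 → host 4  [load 18/18]
  7 → host 6 (new)  [load 7/18]
  7 → host 6  [load 14/18]
  3 → host 2  [load 17/18]
6 hosts opened.

6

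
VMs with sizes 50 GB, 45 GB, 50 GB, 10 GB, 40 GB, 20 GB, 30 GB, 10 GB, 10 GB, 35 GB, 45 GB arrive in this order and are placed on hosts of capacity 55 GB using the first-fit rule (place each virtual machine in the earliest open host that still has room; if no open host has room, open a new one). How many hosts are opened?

7

  50 → host 1 (new)  [load 50/55]
  45 → host 2 (new)  [load 45/55]
  50 → host 3 (new)  [load 50/55]
  10 → host 2  [load 55/55]
  40 → host 4 (new)  [load 40/55]
  20 → host 5 (new)  [load 20/55]
  30 → host 5  [load 50/55]
  10 → host 4  [load 50/55]
  10 → host 6 (new)  [load 10/55]
  35 → host 6  [load 45/55]
  45 → host 7 (new)  [load 45/55]
7 hosts opened.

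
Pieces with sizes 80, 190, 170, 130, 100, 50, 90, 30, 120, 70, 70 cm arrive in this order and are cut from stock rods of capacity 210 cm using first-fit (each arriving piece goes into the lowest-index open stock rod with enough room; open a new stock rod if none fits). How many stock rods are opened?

  80 → stock rod 1 (new)  [load 80/210]
  190 → stock rod 2 (new)  [load 190/210]
  170 → stock rod 3 (new)  [load 170/210]
  130 → stock rod 1  [load 210/210]
  100 → stock rod 4 (new)  [load 100/210]
  50 → stock rod 4  [load 150/210]
  90 → stock rod 5 (new)  [load 90/210]
  30 → stock rod 3  [load 200/210]
  120 → stock rod 5  [load 210/210]
  70 → stock rod 6 (new)  [load 70/210]
  70 → stock rod 6  [load 140/210]
6 stock rods opened.

6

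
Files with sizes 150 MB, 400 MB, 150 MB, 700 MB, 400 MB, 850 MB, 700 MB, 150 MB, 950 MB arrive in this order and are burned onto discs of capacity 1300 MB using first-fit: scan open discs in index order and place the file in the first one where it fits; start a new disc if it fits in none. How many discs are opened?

  150 → disc 1 (new)  [load 150/1300]
  400 → disc 1  [load 550/1300]
  150 → disc 1  [load 700/1300]
  700 → disc 2 (new)  [load 700/1300]
  400 → disc 1  [load 1100/1300]
  850 → disc 3 (new)  [load 850/1300]
  700 → disc 4 (new)  [load 700/1300]
  150 → disc 1  [load 1250/1300]
  950 → disc 5 (new)  [load 950/1300]
5 discs opened.

5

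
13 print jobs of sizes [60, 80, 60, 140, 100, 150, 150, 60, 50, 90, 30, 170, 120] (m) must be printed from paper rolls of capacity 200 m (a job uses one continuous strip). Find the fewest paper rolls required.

Total = 170 + 150 + 150 + 140 + 120 + 100 + 90 + 80 + 60 + 60 + 60 + 50 + 30 = 1260 m.
Lower bound: ⌈1260/200⌉ = 7 paper rolls.
A packing using 7 paper rolls:
  roll 1: 170 + 30 = 200
  roll 2: 150 + 50 = 200
  roll 3: 150 = 150
  roll 4: 140 + 60 = 200
  roll 5: 120 + 80 = 200
  roll 6: 100 + 90 = 190
  roll 7: 60 + 60 = 120
This matches the lower bound, so 7 is optimal.

7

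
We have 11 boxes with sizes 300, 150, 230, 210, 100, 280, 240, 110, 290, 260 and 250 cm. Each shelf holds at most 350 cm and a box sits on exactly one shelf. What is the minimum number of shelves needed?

Total = 300 + 290 + 280 + 260 + 250 + 240 + 230 + 210 + 150 + 110 + 100 = 2420 cm.
Lower bound: ⌈2420/350⌉ = 7 shelves.
Also, 8 boxes each exceed 175 cm, and no two of those can share a shelf, so at least 8 shelves are needed.
A packing using 9 shelves:
  shelf 1: 300 = 300
  shelf 2: 290 = 290
  shelf 3: 280 = 280
  shelf 4: 260 = 260
  shelf 5: 250 + 100 = 350
  shelf 6: 240 + 110 = 350
  shelf 7: 230 = 230
  shelf 8: 210 = 210
  shelf 9: 150 = 150
No arrangement into 8 shelves stays within capacity, so 9 is optimal.

9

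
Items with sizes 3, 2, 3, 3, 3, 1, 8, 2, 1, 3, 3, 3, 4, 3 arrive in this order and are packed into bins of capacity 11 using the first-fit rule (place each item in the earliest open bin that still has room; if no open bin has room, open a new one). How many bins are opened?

4

  3 → bin 1 (new)  [load 3/11]
  2 → bin 1  [load 5/11]
  3 → bin 1  [load 8/11]
  3 → bin 1  [load 11/11]
  3 → bin 2 (new)  [load 3/11]
  1 → bin 2  [load 4/11]
  8 → bin 3 (new)  [load 8/11]
  2 → bin 2  [load 6/11]
  1 → bin 2  [load 7/11]
  3 → bin 2  [load 10/11]
  3 → bin 3  [load 11/11]
  3 → bin 4 (new)  [load 3/11]
  4 → bin 4  [load 7/11]
  3 → bin 4  [load 10/11]
4 bins opened.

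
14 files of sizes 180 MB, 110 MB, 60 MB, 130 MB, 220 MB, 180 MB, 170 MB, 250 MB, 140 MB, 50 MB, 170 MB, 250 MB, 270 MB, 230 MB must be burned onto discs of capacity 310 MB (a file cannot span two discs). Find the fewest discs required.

9

Total = 270 + 250 + 250 + 230 + 220 + 180 + 180 + 170 + 170 + 140 + 130 + 110 + 60 + 50 = 2410 MB.
Lower bound: ⌈2410/310⌉ = 8 discs.
Also, 9 files each exceed 155 MB, and no two of those can share a disc, so at least 9 discs are needed.
A packing using 9 discs:
  disc 1: 270 = 270
  disc 2: 250 + 60 = 310
  disc 3: 250 + 50 = 300
  disc 4: 230 = 230
  disc 5: 220 = 220
  disc 6: 180 + 130 = 310
  disc 7: 180 + 110 = 290
  disc 8: 170 + 140 = 310
  disc 9: 170 = 170
This matches the lower bound, so 9 is optimal.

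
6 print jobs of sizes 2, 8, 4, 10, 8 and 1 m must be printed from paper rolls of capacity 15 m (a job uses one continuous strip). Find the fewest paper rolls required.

Total = 10 + 8 + 8 + 4 + 2 + 1 = 33 m.
Lower bound: ⌈33/15⌉ = 3 paper rolls.
A packing using 3 paper rolls:
  roll 1: 10 + 4 + 1 = 15
  roll 2: 8 + 2 = 10
  roll 3: 8 = 8
This matches the lower bound, so 3 is optimal.

3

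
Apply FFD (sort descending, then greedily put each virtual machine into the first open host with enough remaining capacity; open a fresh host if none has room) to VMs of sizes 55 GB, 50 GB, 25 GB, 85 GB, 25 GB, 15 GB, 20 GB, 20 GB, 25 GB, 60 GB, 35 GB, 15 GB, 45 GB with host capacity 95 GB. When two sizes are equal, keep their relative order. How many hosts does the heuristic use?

6

Sorted descending: 85, 60, 55, 50, 45, 35, 25, 25, 25, 20, 20, 15, 15.
  85 → host 1 (new)  [load 85/95]
  60 → host 2 (new)  [load 60/95]
  55 → host 3 (new)  [load 55/95]
  50 → host 4 (new)  [load 50/95]
  45 → host 4  [load 95/95]
  35 → host 2  [load 95/95]
  25 → host 3  [load 80/95]
  25 → host 5 (new)  [load 25/95]
  25 → host 5  [load 50/95]
  20 → host 5  [load 70/95]
  20 → host 5  [load 90/95]
  15 → host 3  [load 95/95]
  15 → host 6 (new)  [load 15/95]
6 hosts opened.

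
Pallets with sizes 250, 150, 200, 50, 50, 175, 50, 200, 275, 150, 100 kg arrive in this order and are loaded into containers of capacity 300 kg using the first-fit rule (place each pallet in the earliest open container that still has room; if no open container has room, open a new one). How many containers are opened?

  250 → container 1 (new)  [load 250/300]
  150 → container 2 (new)  [load 150/300]
  200 → container 3 (new)  [load 200/300]
  50 → container 1  [load 300/300]
  50 → container 2  [load 200/300]
  175 → container 4 (new)  [load 175/300]
  50 → container 2  [load 250/300]
  200 → container 5 (new)  [load 200/300]
  275 → container 6 (new)  [load 275/300]
  150 → container 7 (new)  [load 150/300]
  100 → container 3  [load 300/300]
7 containers opened.

7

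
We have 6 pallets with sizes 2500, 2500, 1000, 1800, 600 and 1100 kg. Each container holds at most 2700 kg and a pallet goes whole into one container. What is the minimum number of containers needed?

4

Total = 2500 + 2500 + 1800 + 1100 + 1000 + 600 = 9500 kg.
Lower bound: ⌈9500/2700⌉ = 4 containers.
A packing using 4 containers:
  container 1: 2500 = 2500
  container 2: 2500 = 2500
  container 3: 1800 + 600 = 2400
  container 4: 1100 + 1000 = 2100
This matches the lower bound, so 4 is optimal.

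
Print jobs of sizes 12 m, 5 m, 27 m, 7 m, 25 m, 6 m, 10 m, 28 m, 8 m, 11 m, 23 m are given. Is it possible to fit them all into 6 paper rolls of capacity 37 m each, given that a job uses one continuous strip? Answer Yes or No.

A valid assignment using 5 paper rolls:
  roll 1: 28 + 8 = 36
  roll 2: 27 + 10 = 37
  roll 3: 25 + 12 = 37
  roll 4: 23 + 11 = 34
  roll 5: 7 + 6 + 5 = 18
That uses only 5 ≤ 6, so 6 paper rolls are enough.

Yes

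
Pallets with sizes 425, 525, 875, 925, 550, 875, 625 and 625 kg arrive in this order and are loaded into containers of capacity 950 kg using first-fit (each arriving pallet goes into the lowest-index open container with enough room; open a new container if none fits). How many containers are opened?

7

  425 → container 1 (new)  [load 425/950]
  525 → container 1  [load 950/950]
  875 → container 2 (new)  [load 875/950]
  925 → container 3 (new)  [load 925/950]
  550 → container 4 (new)  [load 550/950]
  875 → container 5 (new)  [load 875/950]
  625 → container 6 (new)  [load 625/950]
  625 → container 7 (new)  [load 625/950]
7 containers opened.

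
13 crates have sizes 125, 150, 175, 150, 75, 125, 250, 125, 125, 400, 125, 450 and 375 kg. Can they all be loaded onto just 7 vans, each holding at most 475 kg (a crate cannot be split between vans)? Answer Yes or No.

A valid assignment using 7 vans:
  van 1: 450 = 450
  van 2: 400 + 75 = 475
  van 3: 375 = 375
  van 4: 250 + 175 = 425
  van 5: 150 + 150 + 125 = 425
  van 6: 125 + 125 + 125 = 375
  van 7: 125 = 125
Every load is within 475 kg, so 7 vans suffice.

Yes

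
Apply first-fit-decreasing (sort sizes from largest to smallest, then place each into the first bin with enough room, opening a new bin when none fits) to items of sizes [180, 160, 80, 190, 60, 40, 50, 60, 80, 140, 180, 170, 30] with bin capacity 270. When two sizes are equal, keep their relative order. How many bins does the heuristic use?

Sorted descending: 190, 180, 180, 170, 160, 140, 80, 80, 60, 60, 50, 40, 30.
  190 → bin 1 (new)  [load 190/270]
  180 → bin 2 (new)  [load 180/270]
  180 → bin 3 (new)  [load 180/270]
  170 → bin 4 (new)  [load 170/270]
  160 → bin 5 (new)  [load 160/270]
  140 → bin 6 (new)  [load 140/270]
  80 → bin 1  [load 270/270]
  80 → bin 2  [load 260/270]
  60 → bin 3  [load 240/270]
  60 → bin 4  [load 230/270]
  50 → bin 5  [load 210/270]
  40 → bin 4  [load 270/270]
  30 → bin 3  [load 270/270]
6 bins opened.

6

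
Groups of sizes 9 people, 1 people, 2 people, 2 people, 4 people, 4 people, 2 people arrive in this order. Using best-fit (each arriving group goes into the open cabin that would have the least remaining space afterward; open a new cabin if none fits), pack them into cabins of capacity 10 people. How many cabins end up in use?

3

  9 → cabin 1 (new)  [load 9/10]
  1 → cabin 1  [load 10/10]
  2 → cabin 2 (new)  [load 2/10]
  2 → cabin 2  [load 4/10]
  4 → cabin 2  [load 8/10]
  4 → cabin 3 (new)  [load 4/10]
  2 → cabin 2  [load 10/10]
3 cabins opened.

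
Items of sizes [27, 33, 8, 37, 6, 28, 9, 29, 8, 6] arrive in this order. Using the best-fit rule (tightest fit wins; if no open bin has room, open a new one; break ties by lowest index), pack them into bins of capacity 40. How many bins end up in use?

  27 → bin 1 (new)  [load 27/40]
  33 → bin 2 (new)  [load 33/40]
  8 → bin 1  [load 35/40]
  37 → bin 3 (new)  [load 37/40]
  6 → bin 2  [load 39/40]
  28 → bin 4 (new)  [load 28/40]
  9 → bin 4  [load 37/40]
  29 → bin 5 (new)  [load 29/40]
  8 → bin 5  [load 37/40]
  6 → bin 6 (new)  [load 6/40]
6 bins opened.

6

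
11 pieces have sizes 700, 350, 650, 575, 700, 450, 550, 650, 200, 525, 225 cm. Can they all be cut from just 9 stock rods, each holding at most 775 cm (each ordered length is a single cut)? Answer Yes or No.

Yes

A valid assignment using 9 stock rods:
  stock rod 1: 700 = 700
  stock rod 2: 700 = 700
  stock rod 3: 650 = 650
  stock rod 4: 650 = 650
  stock rod 5: 575 + 200 = 775
  stock rod 6: 550 + 225 = 775
  stock rod 7: 525 = 525
  stock rod 8: 450 = 450
  stock rod 9: 350 = 350
Every load is within 775 cm, so 9 stock rods suffice.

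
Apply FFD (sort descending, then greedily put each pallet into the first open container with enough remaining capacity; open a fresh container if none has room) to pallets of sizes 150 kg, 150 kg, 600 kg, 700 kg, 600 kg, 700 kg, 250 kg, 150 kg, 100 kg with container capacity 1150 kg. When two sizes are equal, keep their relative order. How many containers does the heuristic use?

Sorted descending: 700, 700, 600, 600, 250, 150, 150, 150, 100.
  700 → container 1 (new)  [load 700/1150]
  700 → container 2 (new)  [load 700/1150]
  600 → container 3 (new)  [load 600/1150]
  600 → container 4 (new)  [load 600/1150]
  250 → container 1  [load 950/1150]
  150 → container 1  [load 1100/1150]
  150 → container 2  [load 850/1150]
  150 → container 2  [load 1000/1150]
  100 → container 2  [load 1100/1150]
4 containers opened.

4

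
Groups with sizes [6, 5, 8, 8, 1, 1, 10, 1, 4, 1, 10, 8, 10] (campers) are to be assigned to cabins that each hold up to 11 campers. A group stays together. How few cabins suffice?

8

Total = 10 + 10 + 10 + 8 + 8 + 8 + 6 + 5 + 4 + 1 + 1 + 1 + 1 = 73 campers.
Lower bound: ⌈73/11⌉ = 7 cabins.
A packing using 8 cabins:
  cabin 1: 10 + 1 = 11
  cabin 2: 10 + 1 = 11
  cabin 3: 10 + 1 = 11
  cabin 4: 8 + 1 = 9
  cabin 5: 8 = 8
  cabin 6: 8 = 8
  cabin 7: 6 + 5 = 11
  cabin 8: 4 = 4
No arrangement into 7 cabins stays within capacity, so 8 is optimal.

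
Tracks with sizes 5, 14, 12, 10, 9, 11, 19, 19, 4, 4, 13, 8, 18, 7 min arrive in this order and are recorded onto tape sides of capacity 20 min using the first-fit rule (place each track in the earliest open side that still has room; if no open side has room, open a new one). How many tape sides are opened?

8

  5 → side 1 (new)  [load 5/20]
  14 → side 1  [load 19/20]
  12 → side 2 (new)  [load 12/20]
  10 → side 3 (new)  [load 10/20]
  9 → side 3  [load 19/20]
  11 → side 4 (new)  [load 11/20]
  19 → side 5 (new)  [load 19/20]
  19 → side 6 (new)  [load 19/20]
  4 → side 2  [load 16/20]
  4 → side 2  [load 20/20]
  13 → side 7 (new)  [load 13/20]
  8 → side 4  [load 19/20]
  18 → side 8 (new)  [load 18/20]
  7 → side 7  [load 20/20]
8 tape sides opened.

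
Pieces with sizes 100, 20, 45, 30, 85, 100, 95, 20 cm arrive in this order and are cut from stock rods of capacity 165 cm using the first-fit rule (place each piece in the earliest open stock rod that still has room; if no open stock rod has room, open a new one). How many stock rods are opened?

4

  100 → stock rod 1 (new)  [load 100/165]
  20 → stock rod 1  [load 120/165]
  45 → stock rod 1  [load 165/165]
  30 → stock rod 2 (new)  [load 30/165]
  85 → stock rod 2  [load 115/165]
  100 → stock rod 3 (new)  [load 100/165]
  95 → stock rod 4 (new)  [load 95/165]
  20 → stock rod 2  [load 135/165]
4 stock rods opened.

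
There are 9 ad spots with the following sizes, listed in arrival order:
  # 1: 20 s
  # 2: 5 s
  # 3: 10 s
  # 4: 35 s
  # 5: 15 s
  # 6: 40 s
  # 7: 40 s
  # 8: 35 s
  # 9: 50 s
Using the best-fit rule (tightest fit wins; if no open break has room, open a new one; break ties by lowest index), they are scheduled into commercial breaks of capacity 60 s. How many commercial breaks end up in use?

6

  20 → break 1 (new)  [load 20/60]
  5 → break 1  [load 25/60]
  10 → break 1  [load 35/60]
  35 → break 2 (new)  [load 35/60]
  15 → break 1  [load 50/60]
  40 → break 3 (new)  [load 40/60]
  40 → break 4 (new)  [load 40/60]
  35 → break 5 (new)  [load 35/60]
  50 → break 6 (new)  [load 50/60]
6 commercial breaks opened.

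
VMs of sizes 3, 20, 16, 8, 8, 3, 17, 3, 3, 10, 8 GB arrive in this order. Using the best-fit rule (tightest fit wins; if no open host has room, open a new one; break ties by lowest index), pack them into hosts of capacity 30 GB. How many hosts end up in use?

  3 → host 1 (new)  [load 3/30]
  20 → host 1  [load 23/30]
  16 → host 2 (new)  [load 16/30]
  8 → host 2  [load 24/30]
  8 → host 3 (new)  [load 8/30]
  3 → host 2  [load 27/30]
  17 → host 3  [load 25/30]
  3 → host 2  [load 30/30]
  3 → host 3  [load 28/30]
  10 → host 4 (new)  [load 10/30]
  8 → host 4  [load 18/30]
4 hosts opened.

4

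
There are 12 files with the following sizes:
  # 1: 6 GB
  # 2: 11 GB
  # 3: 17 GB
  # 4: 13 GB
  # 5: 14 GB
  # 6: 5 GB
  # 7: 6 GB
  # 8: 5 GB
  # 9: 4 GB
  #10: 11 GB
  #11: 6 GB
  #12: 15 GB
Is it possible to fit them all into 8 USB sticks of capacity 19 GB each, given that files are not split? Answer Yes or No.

Yes

A valid assignment using 7 USB sticks:
  USB stick 1: 17 = 17
  USB stick 2: 15 + 4 = 19
  USB stick 3: 14 + 5 = 19
  USB stick 4: 13 + 6 = 19
  USB stick 5: 11 + 6 = 17
  USB stick 6: 11 + 6 = 17
  USB stick 7: 5 = 5
That uses only 7 ≤ 8, so 8 USB sticks are enough.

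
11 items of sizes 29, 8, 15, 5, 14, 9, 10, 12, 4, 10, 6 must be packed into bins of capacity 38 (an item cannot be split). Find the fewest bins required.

Total = 29 + 15 + 14 + 12 + 10 + 10 + 9 + 8 + 6 + 5 + 4 = 122.
Lower bound: ⌈122/38⌉ = 4 bins.
A packing using 4 bins:
  bin 1: 29 + 9 = 38
  bin 2: 15 + 14 + 8 = 37
  bin 3: 12 + 10 + 10 + 6 = 38
  bin 4: 5 + 4 = 9
This matches the lower bound, so 4 is optimal.

4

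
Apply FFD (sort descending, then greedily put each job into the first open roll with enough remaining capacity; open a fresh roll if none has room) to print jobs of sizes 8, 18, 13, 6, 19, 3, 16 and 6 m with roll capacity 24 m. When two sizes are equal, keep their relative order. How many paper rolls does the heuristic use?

4

Sorted descending: 19, 18, 16, 13, 8, 6, 6, 3.
  19 → roll 1 (new)  [load 19/24]
  18 → roll 2 (new)  [load 18/24]
  16 → roll 3 (new)  [load 16/24]
  13 → roll 4 (new)  [load 13/24]
  8 → roll 3  [load 24/24]
  6 → roll 2  [load 24/24]
  6 → roll 4  [load 19/24]
  3 → roll 1  [load 22/24]
4 paper rolls opened.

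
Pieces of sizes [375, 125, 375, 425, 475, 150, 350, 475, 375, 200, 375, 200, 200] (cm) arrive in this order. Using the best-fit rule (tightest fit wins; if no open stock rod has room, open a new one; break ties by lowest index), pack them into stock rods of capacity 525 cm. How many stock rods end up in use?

  375 → stock rod 1 (new)  [load 375/525]
  125 → stock rod 1  [load 500/525]
  375 → stock rod 2 (new)  [load 375/525]
  425 → stock rod 3 (new)  [load 425/525]
  475 → stock rod 4 (new)  [load 475/525]
  150 → stock rod 2  [load 525/525]
  350 → stock rod 5 (new)  [load 350/525]
  475 → stock rod 6 (new)  [load 475/525]
  375 → stock rod 7 (new)  [load 375/525]
  200 → stock rod 8 (new)  [load 200/525]
  375 → stock rod 9 (new)  [load 375/525]
  200 → stock rod 8  [load 400/525]
  200 → stock rod 10 (new)  [load 200/525]
10 stock rods opened.

10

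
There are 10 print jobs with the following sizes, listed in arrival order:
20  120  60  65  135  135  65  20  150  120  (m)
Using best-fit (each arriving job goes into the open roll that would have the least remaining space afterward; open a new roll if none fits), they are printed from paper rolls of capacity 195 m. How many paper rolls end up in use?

6

  20 → roll 1 (new)  [load 20/195]
  120 → roll 1  [load 140/195]
  60 → roll 2 (new)  [load 60/195]
  65 → roll 2  [load 125/195]
  135 → roll 3 (new)  [load 135/195]
  135 → roll 4 (new)  [load 135/195]
  65 → roll 2  [load 190/195]
  20 → roll 1  [load 160/195]
  150 → roll 5 (new)  [load 150/195]
  120 → roll 6 (new)  [load 120/195]
6 paper rolls opened.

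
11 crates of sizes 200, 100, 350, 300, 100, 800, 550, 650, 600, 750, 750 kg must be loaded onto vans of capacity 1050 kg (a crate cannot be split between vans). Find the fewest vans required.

Total = 800 + 750 + 750 + 650 + 600 + 550 + 350 + 300 + 200 + 100 + 100 = 5150 kg.
Lower bound: ⌈5150/1050⌉ = 5 vans.
Also, 6 crates each exceed 525 kg, and no two of those can share a van, so at least 6 vans are needed.
A packing using 6 vans:
  van 1: 800 + 200 = 1000
  van 2: 750 + 300 = 1050
  van 3: 750 + 100 + 100 = 950
  van 4: 650 + 350 = 1000
  van 5: 600 = 600
  van 6: 550 = 550
This matches the lower bound, so 6 is optimal.

6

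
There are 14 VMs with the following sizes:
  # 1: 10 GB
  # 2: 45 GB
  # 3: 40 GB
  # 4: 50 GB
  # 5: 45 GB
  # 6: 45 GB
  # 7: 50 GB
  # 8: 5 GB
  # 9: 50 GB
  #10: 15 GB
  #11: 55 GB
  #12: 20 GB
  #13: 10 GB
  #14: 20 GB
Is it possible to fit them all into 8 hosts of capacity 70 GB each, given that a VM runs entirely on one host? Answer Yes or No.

A valid assignment using 8 hosts:
  host 1: 55 + 15 = 70
  host 2: 50 + 20 = 70
  host 3: 50 + 20 = 70
  host 4: 50 + 10 + 10 = 70
  host 5: 45 + 5 = 50
  host 6: 45 = 45
  host 7: 45 = 45
  host 8: 40 = 40
Every load is within 70 GB, so 8 hosts suffice.

Yes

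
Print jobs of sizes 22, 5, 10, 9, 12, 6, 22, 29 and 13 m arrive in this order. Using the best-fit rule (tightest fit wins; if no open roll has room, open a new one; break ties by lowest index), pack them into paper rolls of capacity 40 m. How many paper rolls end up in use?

4

  22 → roll 1 (new)  [load 22/40]
  5 → roll 1  [load 27/40]
  10 → roll 1  [load 37/40]
  9 → roll 2 (new)  [load 9/40]
  12 → roll 2  [load 21/40]
  6 → roll 2  [load 27/40]
  22 → roll 3 (new)  [load 22/40]
  29 → roll 4 (new)  [load 29/40]
  13 → roll 2  [load 40/40]
4 paper rolls opened.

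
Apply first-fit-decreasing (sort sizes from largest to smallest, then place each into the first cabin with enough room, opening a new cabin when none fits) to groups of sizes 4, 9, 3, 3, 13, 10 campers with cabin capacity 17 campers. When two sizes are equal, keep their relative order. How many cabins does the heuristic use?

3

Sorted descending: 13, 10, 9, 4, 3, 3.
  13 → cabin 1 (new)  [load 13/17]
  10 → cabin 2 (new)  [load 10/17]
  9 → cabin 3 (new)  [load 9/17]
  4 → cabin 1  [load 17/17]
  3 → cabin 2  [load 13/17]
  3 → cabin 2  [load 16/17]
3 cabins opened.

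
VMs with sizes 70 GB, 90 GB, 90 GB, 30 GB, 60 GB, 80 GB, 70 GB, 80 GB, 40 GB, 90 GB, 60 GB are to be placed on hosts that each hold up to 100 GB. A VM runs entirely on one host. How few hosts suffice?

9

Total = 90 + 90 + 90 + 80 + 80 + 70 + 70 + 60 + 60 + 40 + 30 = 760 GB.
Lower bound: ⌈760/100⌉ = 8 hosts.
Also, 9 VMs each exceed 50 GB, and no two of those can share a host, so at least 9 hosts are needed.
A packing using 9 hosts:
  host 1: 90 = 90
  host 2: 90 = 90
  host 3: 90 = 90
  host 4: 80 = 80
  host 5: 80 = 80
  host 6: 70 + 30 = 100
  host 7: 70 = 70
  host 8: 60 + 40 = 100
  host 9: 60 = 60
This matches the lower bound, so 9 is optimal.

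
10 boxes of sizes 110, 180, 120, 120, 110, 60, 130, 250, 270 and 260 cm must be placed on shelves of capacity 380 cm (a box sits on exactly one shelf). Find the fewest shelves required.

Total = 270 + 260 + 250 + 180 + 130 + 120 + 120 + 110 + 110 + 60 = 1610 cm.
Lower bound: ⌈1610/380⌉ = 5 shelves.
A packing using 5 shelves:
  shelf 1: 270 + 110 = 380
  shelf 2: 260 + 120 = 380
  shelf 3: 250 + 130 = 380
  shelf 4: 180 + 120 + 60 = 360
  shelf 5: 110 = 110
This matches the lower bound, so 5 is optimal.

5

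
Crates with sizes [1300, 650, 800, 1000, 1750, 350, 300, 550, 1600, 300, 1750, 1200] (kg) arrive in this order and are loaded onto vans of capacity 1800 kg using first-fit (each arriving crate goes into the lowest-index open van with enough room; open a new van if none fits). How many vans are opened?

  1300 → van 1 (new)  [load 1300/1800]
  650 → van 2 (new)  [load 650/1800]
  800 → van 2  [load 1450/1800]
  1000 → van 3 (new)  [load 1000/1800]
  1750 → van 4 (new)  [load 1750/1800]
  350 → van 1  [load 1650/1800]
  300 → van 2  [load 1750/1800]
  550 → van 3  [load 1550/1800]
  1600 → van 5 (new)  [load 1600/1800]
  300 → van 6 (new)  [load 300/1800]
  1750 → van 7 (new)  [load 1750/1800]
  1200 → van 6  [load 1500/1800]
7 vans opened.

7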